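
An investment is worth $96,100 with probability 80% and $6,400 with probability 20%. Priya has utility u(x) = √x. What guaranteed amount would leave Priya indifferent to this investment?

$69,696

E[u] = 0.8·√96100 + 0.2·√6400 = 0.8·310 + 0.2·80 = 264
CE = (264)² = 69696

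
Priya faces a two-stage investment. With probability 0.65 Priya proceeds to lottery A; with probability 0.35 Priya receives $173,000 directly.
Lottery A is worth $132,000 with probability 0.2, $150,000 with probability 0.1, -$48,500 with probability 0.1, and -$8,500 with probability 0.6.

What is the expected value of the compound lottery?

EV(A) = 0.2 × 132000 + 0.1 × 150000 + 0.1 × (-48500) + 0.6 × (-8500) = 26400 + 15000 − 4850 − 5100 = 31450
Branch B: 173000 (certain)
Overall = 0.65 × 31450 + 0.35 × 173000 = 20442.5 + 60550 = 80992.5

$80,992.50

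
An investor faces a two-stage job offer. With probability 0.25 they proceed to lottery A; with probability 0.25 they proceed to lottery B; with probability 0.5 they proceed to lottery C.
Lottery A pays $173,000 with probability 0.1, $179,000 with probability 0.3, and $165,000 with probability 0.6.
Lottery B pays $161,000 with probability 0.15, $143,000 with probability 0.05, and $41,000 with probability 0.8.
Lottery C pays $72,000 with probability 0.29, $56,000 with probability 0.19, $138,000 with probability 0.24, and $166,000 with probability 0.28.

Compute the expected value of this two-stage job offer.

$114,085

EV(A) = 0.1 × 173000 + 0.3 × 179000 + 0.6 × 165000 = 17300 + 53700 + 99000 = 170000
EV(B) = 0.15 × 161000 + 0.05 × 143000 + 0.8 × 41000 = 24150 + 7150 + 32800 = 64100
EV(C) = 0.29 × 72000 + 0.19 × 56000 + 0.24 × 138000 + 0.28 × 166000 = 20880 + 10640 + 33120 + 46480 = 111120
Overall = 0.25 × 170000 + 0.25 × 64100 + 0.5 × 111120 = 42500 + 16025 + 55560 = 114085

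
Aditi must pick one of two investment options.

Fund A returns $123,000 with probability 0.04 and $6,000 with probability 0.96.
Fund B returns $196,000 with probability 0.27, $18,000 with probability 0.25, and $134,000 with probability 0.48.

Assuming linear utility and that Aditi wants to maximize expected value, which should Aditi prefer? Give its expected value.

Fund A = 0.04 × 123000 + 0.96 × 6000 = 4920 + 5760 = 10680
Fund B = 0.27 × 196000 + 0.25 × 18000 + 0.48 × 134000 = 52920 + 4500 + 64320 = 121740

Fund B ($121,740)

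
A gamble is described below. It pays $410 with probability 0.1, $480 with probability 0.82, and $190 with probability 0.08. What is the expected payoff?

$449.80

EV = 0.1 × 410 + 0.82 × 480 + 0.08 × 190 = 41 + 393.6 + 15.2 = 449.8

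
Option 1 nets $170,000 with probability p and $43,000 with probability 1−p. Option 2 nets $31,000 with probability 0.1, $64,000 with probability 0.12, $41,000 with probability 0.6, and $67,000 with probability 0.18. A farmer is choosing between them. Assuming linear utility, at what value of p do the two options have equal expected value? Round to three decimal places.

EV(Option 2) = 0.1 × 31000 + 0.12 × 64000 + 0.6 × 41000 + 0.18 × 67000 = 3100 + 7680 + 24600 + 12060 = 47440
p·170000 + (1−p)·43000 = 47440
127000p + 43000 = 47440
p = (47440 − 43000) / 127000

p = 0.035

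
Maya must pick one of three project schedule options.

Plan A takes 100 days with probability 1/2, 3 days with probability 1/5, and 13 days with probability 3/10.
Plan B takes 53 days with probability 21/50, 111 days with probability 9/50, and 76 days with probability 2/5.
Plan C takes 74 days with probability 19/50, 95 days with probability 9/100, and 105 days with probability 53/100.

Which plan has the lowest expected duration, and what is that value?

Plan A (54.5 days)

Plan A = 1/2 × 100 + 1/5 × 3 + 3/10 × 13 = 50 + 0.6 + 3.9 = 54.5
Plan B = 21/50 × 53 + 9/50 × 111 + 2/5 × 76 = 22.26 + 19.98 + 30.4 = 72.64
Plan C = 19/50 × 74 + 9/100 × 95 + 53/100 × 105 = 28.12 + 8.55 + 55.65 = 92.32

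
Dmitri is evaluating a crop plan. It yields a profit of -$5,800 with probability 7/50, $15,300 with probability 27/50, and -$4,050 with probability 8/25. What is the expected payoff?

EV = 7/50 × (-5800) + 27/50 × 15300 + 8/25 × (-4050) = -812 + 8262 − 1296 = 6154

$6,154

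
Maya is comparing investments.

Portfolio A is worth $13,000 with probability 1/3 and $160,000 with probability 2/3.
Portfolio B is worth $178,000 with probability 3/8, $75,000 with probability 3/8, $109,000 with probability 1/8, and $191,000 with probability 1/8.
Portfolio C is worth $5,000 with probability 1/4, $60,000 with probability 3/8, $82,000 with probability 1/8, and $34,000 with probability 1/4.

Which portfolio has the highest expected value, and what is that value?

Portfolio B ($132,375)

Portfolio A = 1/3 × 13000 + 2/3 × 160000 = 4333.3333 + 106666.6667 = 111000
Portfolio B = 3/8 × 178000 + 3/8 × 75000 + 1/8 × 109000 + 1/8 × 191000 = 66750 + 28125 + 13625 + 23875 = 132375
Portfolio C = 1/4 × 5000 + 3/8 × 60000 + 1/8 × 82000 + 1/4 × 34000 = 1250 + 22500 + 10250 + 8500 = 42500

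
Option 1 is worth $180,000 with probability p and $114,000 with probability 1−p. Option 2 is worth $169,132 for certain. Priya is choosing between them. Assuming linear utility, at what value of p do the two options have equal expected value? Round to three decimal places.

p·180000 + (1−p)·114000 = 169132
66000p + 114000 = 169132
p = (169132 − 114000) / 66000

p = 0.835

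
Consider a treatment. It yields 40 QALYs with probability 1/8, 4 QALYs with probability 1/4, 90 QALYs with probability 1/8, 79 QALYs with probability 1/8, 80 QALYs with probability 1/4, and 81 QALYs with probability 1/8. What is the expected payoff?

57.25 QALYs

EV = 1/8 × 40 + 1/4 × 4 + 1/8 × 90 + 1/8 × 79 + 1/4 × 80 + 1/8 × 81 = 5 + 1 + 11.25 + 9.875 + 20 + 10.125 = 57.25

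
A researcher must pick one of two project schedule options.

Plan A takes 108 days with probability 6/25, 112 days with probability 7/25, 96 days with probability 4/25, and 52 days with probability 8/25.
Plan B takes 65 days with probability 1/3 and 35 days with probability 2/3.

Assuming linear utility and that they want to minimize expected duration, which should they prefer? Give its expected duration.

Plan B (45 days)

Plan A = 6/25 × 108 + 7/25 × 112 + 4/25 × 96 + 8/25 × 52 = 25.92 + 31.36 + 15.36 + 16.64 = 89.28
Plan B = 1/3 × 65 + 2/3 × 35 = 21.6667 + 23.3333 = 45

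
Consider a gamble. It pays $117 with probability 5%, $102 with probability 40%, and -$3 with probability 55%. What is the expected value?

$45

EV = 0.05 × 117 + 0.4 × 102 + 0.55 × (-3) = 5.85 + 40.8 − 1.65 = 45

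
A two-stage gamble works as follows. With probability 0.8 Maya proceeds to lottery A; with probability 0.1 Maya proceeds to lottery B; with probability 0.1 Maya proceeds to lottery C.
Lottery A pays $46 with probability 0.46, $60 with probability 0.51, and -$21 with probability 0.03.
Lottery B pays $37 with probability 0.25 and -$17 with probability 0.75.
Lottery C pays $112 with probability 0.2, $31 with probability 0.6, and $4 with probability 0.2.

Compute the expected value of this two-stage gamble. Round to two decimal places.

EV(A) = 0.46 × 46 + 0.51 × 60 + 0.03 × (-21) = 21.16 + 30.6 − 0.63 = 51.13
EV(B) = 0.25 × 37 + 0.75 × (-17) = 9.25 − 12.75 = -3.5
EV(C) = 0.2 × 112 + 0.6 × 31 + 0.2 × 4 = 22.4 + 18.6 + 0.8 = 41.8
Overall = 0.8 × 51.13 + 0.1 × (-3.5) + 0.1 × 41.8 = 40.904 − 0.35 + 4.18 = 44.734

$44.73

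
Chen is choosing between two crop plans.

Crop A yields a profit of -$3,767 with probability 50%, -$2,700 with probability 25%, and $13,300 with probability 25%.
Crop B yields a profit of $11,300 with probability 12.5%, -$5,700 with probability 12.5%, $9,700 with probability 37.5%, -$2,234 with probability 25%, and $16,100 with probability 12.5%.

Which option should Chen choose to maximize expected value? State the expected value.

Crop B ($5,791.50)

Crop A = 0.5 × (-3767) + 0.25 × (-2700) + 0.25 × 13300 = -1883.5 − 675 + 3325 = 766.5
Crop B = 0.125 × 11300 + 0.125 × (-5700) + 0.375 × 9700 + 0.25 × (-2234) + 0.125 × 16100 = 1412.5 − 712.5 + 3637.5 − 558.5 + 2012.5 = 5791.5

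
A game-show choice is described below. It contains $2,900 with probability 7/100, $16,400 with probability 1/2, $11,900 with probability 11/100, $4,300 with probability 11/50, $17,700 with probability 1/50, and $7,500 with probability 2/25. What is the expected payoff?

EV = 7/100 × 2900 + 1/2 × 16400 + 11/100 × 11900 + 11/50 × 4300 + 1/50 × 17700 + 2/25 × 7500 = 203 + 8200 + 1309 + 946 + 354 + 600 = 11612

$11,612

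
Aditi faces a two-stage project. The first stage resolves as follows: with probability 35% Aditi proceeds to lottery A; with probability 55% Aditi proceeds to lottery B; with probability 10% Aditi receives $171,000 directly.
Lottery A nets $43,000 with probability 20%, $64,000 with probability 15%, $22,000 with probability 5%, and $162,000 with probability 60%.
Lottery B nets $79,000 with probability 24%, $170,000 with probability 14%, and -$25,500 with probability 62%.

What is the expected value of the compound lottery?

$72,697.50

EV(A) = 0.2 × 43000 + 0.15 × 64000 + 0.05 × 22000 + 0.6 × 162000 = 8600 + 9600 + 1100 + 97200 = 116500
EV(B) = 0.24 × 79000 + 0.14 × 170000 + 0.62 × (-25500) = 18960 + 23800 − 15810 = 26950
Branch C: 171000 (certain)
Overall = 0.35 × 116500 + 0.55 × 26950 + 0.1 × 171000 = 40775 + 14822.5 + 17100 = 72697.5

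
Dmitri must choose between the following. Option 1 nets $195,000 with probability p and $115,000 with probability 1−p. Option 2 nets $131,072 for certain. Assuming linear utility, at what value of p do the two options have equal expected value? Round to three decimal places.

p = 0.201

p·195000 + (1−p)·115000 = 131072
80000p + 115000 = 131072
p = (131072 − 115000) / 80000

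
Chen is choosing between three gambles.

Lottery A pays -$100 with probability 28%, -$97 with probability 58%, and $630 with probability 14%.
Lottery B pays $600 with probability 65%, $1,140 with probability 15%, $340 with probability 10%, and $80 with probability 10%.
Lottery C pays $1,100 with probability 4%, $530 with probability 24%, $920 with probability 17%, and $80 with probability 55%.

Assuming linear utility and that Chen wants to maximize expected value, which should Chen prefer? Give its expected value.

Lottery B ($603)

Lottery A = 0.28 × (-100) + 0.58 × (-97) + 0.14 × 630 = -28 − 56.26 + 88.2 = 3.94
Lottery B = 0.65 × 600 + 0.15 × 1140 + 0.1 × 340 + 0.1 × 80 = 390 + 171 + 34 + 8 = 603
Lottery C = 0.04 × 1100 + 0.24 × 530 + 0.17 × 920 + 0.55 × 80 = 44 + 127.2 + 156.4 + 44 = 371.6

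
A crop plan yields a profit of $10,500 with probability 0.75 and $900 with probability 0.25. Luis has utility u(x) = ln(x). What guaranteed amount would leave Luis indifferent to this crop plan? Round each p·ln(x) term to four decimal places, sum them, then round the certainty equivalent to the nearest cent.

E[u] = 0.75·ln(10500) + 0.25·ln(900) = 6.9443 + 1.7006 = 8.6449
CE = e^8.6449 ≈ 5681.10

$5,681.10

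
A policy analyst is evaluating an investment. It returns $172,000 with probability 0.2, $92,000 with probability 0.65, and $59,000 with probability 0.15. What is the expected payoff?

$103,050

EV = 0.2 × 172000 + 0.65 × 92000 + 0.15 × 59000 = 34400 + 59800 + 8850 = 103050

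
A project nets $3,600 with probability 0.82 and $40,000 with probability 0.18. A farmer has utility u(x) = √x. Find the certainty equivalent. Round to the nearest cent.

E[u] = 0.82·√3600 + 0.18·√40000 = 0.82·60 + 0.18·200 = 85.2
CE = (85.2)² = 7259.04

$7,259.04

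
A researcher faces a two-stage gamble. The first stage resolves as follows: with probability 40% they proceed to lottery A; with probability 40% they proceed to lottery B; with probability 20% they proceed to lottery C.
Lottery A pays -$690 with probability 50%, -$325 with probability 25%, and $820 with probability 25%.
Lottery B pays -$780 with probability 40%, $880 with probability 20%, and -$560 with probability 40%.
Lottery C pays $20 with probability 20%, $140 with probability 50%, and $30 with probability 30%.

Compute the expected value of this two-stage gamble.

-$215.90

EV(A) = 0.5 × (-690) + 0.25 × (-325) + 0.25 × 820 = -345 − 81.25 + 205 = -221.25
EV(B) = 0.4 × (-780) + 0.2 × 880 + 0.4 × (-560) = -312 + 176 − 224 = -360
EV(C) = 0.2 × 20 + 0.5 × 140 + 0.3 × 30 = 4 + 70 + 9 = 83
Overall = 0.4 × (-221.25) + 0.4 × (-360) + 0.2 × 83 = -88.5 − 144 + 16.6 = -215.9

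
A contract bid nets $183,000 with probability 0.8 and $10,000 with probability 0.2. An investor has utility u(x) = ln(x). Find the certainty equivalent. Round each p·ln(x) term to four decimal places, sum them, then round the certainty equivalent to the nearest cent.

$102,324.05

E[u] = 0.8·ln(183000) + 0.2·ln(10000) = 9.6938 + 1.8421 = 11.5359
CE = e^11.5359 ≈ 102324.05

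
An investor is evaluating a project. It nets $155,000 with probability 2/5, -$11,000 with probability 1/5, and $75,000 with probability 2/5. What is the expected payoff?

$89,800

EV = 2/5 × 155000 + 1/5 × (-11000) + 2/5 × 75000 = 62000 − 2200 + 30000 = 89800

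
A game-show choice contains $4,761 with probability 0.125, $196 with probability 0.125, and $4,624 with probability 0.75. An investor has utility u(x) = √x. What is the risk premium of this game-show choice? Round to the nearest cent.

$320.73

E[u] = 0.125·√4761 + 0.125·√196 + 0.75·√4624 = 0.125·69 + 0.125·14 + 0.75·68 = 61.375
CE = (61.375)² = 3766.890625
Risk premium = EV − CE = 4087.625 − 3766.890625 = 320.734375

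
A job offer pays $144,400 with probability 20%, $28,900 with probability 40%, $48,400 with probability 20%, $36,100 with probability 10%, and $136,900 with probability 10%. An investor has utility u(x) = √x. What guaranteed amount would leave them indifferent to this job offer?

$59,536

E[u] = 0.2·√144400 + 0.4·√28900 + 0.2·√48400 + 0.1·√36100 + 0.1·√136900 = 0.2·380 + 0.4·170 + 0.2·220 + 0.1·190 + 0.1·370 = 244
CE = (244)² = 59536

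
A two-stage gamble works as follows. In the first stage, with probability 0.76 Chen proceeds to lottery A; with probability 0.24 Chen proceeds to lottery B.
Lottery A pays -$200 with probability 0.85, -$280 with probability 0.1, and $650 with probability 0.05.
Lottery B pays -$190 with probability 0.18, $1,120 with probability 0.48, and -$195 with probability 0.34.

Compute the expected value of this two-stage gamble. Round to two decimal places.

-$20.88

EV(A) = 0.85 × (-200) + 0.1 × (-280) + 0.05 × 650 = -170 − 28 + 32.5 = -165.5
EV(B) = 0.18 × (-190) + 0.48 × 1120 + 0.34 × (-195) = -34.2 + 537.6 − 66.3 = 437.1
Overall = 0.76 × (-165.5) + 0.24 × 437.1 = -125.78 + 104.904 = -20.876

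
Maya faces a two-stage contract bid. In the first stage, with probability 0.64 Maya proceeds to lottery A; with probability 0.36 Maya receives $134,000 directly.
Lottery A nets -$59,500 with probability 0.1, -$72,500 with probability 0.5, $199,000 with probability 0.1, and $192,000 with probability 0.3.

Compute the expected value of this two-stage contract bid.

$70,832

EV(A) = 0.1 × (-59500) + 0.5 × (-72500) + 0.1 × 199000 + 0.3 × 192000 = -5950 − 36250 + 19900 + 57600 = 35300
Branch B: 134000 (certain)
Overall = 0.64 × 35300 + 0.36 × 134000 = 22592 + 48240 = 70832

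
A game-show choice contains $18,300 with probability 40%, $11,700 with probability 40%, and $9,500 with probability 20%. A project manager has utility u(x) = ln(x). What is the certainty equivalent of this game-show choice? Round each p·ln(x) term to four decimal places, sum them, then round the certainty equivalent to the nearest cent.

E[u] = 0.4·ln(18300) + 0.4·ln(11700) + 0.2·ln(9500) = 3.9259 + 3.7469 + 1.8318 = 9.5046
CE = e^9.5046 ≈ 13421.32

$13,421.32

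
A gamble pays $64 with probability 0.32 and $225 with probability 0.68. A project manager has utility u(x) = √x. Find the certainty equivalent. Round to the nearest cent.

E[u] = 0.32·√64 + 0.68·√225 = 0.32·8 + 0.68·15 = 12.76
CE = (12.76)² = 162.8176

$162.82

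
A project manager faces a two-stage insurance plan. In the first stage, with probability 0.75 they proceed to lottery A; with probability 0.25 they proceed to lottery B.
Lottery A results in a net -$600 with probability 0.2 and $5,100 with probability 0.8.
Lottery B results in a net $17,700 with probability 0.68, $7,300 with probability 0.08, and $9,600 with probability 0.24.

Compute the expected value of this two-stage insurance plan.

EV(A) = 0.2 × (-600) + 0.8 × 5100 = -120 + 4080 = 3960
EV(B) = 0.68 × 17700 + 0.08 × 7300 + 0.24 × 9600 = 12036 + 584 + 2304 = 14924
Overall = 0.75 × 3960 + 0.25 × 14924 = 2970 + 3731 = 6701

$6,701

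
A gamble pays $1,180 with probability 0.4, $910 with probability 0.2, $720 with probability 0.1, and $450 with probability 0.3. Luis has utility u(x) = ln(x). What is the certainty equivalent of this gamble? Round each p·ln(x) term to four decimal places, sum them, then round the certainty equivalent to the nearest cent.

E[u] = 0.4·ln(1180) + 0.2·ln(910) + 0.1·ln(720) + 0.3·ln(450) = 2.8293 + 1.3627 + 0.6579 + 1.8328 = 6.6827
CE = e^6.6827 ≈ 798.47

$798.47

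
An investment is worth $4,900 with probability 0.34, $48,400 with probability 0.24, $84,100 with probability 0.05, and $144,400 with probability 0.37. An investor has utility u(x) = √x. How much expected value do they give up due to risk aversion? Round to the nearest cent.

$17,230.11

E[u] = 0.34·√4900 + 0.24·√48400 + 0.05·√84100 + 0.37·√144400 = 0.34·70 + 0.24·220 + 0.05·290 + 0.37·380 = 231.7
CE = (231.7)² = 53684.89
Risk premium = EV − CE = 70915 − 53684.89 = 17230.11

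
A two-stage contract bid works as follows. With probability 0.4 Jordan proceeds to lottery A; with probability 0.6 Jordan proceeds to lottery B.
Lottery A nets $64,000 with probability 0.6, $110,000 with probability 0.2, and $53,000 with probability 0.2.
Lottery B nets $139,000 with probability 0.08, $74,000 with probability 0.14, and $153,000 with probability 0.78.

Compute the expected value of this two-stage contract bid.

$112,892

EV(A) = 0.6 × 64000 + 0.2 × 110000 + 0.2 × 53000 = 38400 + 22000 + 10600 = 71000
EV(B) = 0.08 × 139000 + 0.14 × 74000 + 0.78 × 153000 = 11120 + 10360 + 119340 = 140820
Overall = 0.4 × 71000 + 0.6 × 140820 = 28400 + 84492 = 112892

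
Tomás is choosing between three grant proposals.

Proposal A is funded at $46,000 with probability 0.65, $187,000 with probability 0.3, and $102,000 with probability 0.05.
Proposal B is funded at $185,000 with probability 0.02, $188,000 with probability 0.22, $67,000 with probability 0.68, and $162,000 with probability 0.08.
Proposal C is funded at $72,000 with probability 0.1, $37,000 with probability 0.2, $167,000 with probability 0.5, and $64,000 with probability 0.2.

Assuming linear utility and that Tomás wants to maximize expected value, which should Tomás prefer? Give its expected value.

Proposal A = 0.65 × 46000 + 0.3 × 187000 + 0.05 × 102000 = 29900 + 56100 + 5100 = 91100
Proposal B = 0.02 × 185000 + 0.22 × 188000 + 0.68 × 67000 + 0.08 × 162000 = 3700 + 41360 + 45560 + 12960 = 103580
Proposal C = 0.1 × 72000 + 0.2 × 37000 + 0.5 × 167000 + 0.2 × 64000 = 7200 + 7400 + 83500 + 12800 = 110900

Proposal C ($110,900)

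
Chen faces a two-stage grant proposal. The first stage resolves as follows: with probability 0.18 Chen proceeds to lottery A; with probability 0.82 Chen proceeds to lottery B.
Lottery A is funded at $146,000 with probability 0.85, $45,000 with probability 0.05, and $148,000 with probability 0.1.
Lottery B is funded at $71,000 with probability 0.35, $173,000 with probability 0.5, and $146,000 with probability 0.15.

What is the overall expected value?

EV(A) = 0.85 × 146000 + 0.05 × 45000 + 0.1 × 148000 = 124100 + 2250 + 14800 = 141150
EV(B) = 0.35 × 71000 + 0.5 × 173000 + 0.15 × 146000 = 24850 + 86500 + 21900 = 133250
Overall = 0.18 × 141150 + 0.82 × 133250 = 25407 + 109265 = 134672

$134,672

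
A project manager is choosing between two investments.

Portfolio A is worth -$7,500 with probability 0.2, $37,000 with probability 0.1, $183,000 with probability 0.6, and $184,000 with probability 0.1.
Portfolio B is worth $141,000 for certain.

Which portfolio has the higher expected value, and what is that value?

Portfolio B ($141,000)

Portfolio A = 0.2 × (-7500) + 0.1 × 37000 + 0.6 × 183000 + 0.1 × 184000 = -1500 + 3700 + 109800 + 18400 = 130400
Portfolio B: 141000 (certain)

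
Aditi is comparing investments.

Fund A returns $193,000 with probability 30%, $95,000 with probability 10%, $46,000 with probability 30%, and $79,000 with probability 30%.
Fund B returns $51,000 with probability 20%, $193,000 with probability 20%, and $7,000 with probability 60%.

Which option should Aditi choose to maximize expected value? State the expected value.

Fund A ($104,900)

Fund A = 0.3 × 193000 + 0.1 × 95000 + 0.3 × 46000 + 0.3 × 79000 = 57900 + 9500 + 13800 + 23700 = 104900
Fund B = 0.2 × 51000 + 0.2 × 193000 + 0.6 × 7000 = 10200 + 38600 + 4200 = 53000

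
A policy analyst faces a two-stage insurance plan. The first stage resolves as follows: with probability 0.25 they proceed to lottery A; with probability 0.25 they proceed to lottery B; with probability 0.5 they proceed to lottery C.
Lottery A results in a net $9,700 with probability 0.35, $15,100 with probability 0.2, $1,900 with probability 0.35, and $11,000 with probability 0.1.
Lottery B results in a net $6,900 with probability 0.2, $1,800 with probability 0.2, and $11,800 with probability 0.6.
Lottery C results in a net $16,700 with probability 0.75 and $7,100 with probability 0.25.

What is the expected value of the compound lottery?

EV(A) = 0.35 × 9700 + 0.2 × 15100 + 0.35 × 1900 + 0.1 × 11000 = 3395 + 3020 + 665 + 1100 = 8180
EV(B) = 0.2 × 6900 + 0.2 × 1800 + 0.6 × 11800 = 1380 + 360 + 7080 = 8820
EV(C) = 0.75 × 16700 + 0.25 × 7100 = 12525 + 1775 = 14300
Overall = 0.25 × 8180 + 0.25 × 8820 + 0.5 × 14300 = 2045 + 2205 + 7150 = 11400

$11,400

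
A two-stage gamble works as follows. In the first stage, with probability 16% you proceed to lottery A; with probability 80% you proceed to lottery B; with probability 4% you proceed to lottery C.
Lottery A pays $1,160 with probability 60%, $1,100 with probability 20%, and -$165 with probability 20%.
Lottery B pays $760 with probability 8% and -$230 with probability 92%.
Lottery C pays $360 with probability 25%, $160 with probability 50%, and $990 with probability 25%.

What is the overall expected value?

$37.34

EV(A) = 0.6 × 1160 + 0.2 × 1100 + 0.2 × (-165) = 696 + 220 − 33 = 883
EV(B) = 0.08 × 760 + 0.92 × (-230) = 60.8 − 211.6 = -150.8
EV(C) = 0.25 × 360 + 0.5 × 160 + 0.25 × 990 = 90 + 80 + 247.5 = 417.5
Overall = 0.16 × 883 + 0.8 × (-150.8) + 0.04 × 417.5 = 141.28 − 120.64 + 16.7 = 37.34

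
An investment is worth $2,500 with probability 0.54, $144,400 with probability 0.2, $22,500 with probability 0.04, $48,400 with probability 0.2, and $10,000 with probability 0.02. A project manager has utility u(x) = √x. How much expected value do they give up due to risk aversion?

E[u] = 0.54·√2500 + 0.2·√144400 + 0.04·√22500 + 0.2·√48400 + 0.02·√10000 = 0.54·50 + 0.2·380 + 0.04·150 + 0.2·220 + 0.02·100 = 155
CE = (155)² = 24025
Risk premium = EV − CE = 41010 − 24025 = 16985

$16,985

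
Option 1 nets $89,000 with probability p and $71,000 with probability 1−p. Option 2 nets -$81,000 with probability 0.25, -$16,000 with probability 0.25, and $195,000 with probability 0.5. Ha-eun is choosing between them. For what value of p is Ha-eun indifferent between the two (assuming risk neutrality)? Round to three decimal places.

EV(Option 2) = 0.25 × (-81000) + 0.25 × (-16000) + 0.5 × 195000 = -20250 − 4000 + 97500 = 73250
p·89000 + (1−p)·71000 = 73250
18000p + 71000 = 73250
p = (73250 − 71000) / 18000

p = 0.125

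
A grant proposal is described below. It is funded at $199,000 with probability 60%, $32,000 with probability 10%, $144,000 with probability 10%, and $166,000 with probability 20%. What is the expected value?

$170,200

EV = 0.6 × 199000 + 0.1 × 32000 + 0.1 × 144000 + 0.2 × 166000 = 119400 + 3200 + 14400 + 33200 = 170200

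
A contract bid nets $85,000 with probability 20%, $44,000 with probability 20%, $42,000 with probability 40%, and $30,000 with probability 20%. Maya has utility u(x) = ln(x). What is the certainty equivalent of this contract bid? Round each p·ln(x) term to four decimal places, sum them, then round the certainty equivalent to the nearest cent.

E[u] = 0.2·ln(85000) + 0.2·ln(44000) + 0.4·ln(42000) + 0.2·ln(30000) = 2.2701 + 2.1384 + 4.2582 + 2.0618 = 10.7285
CE = e^10.7285 ≈ 45638.18

$45,638.18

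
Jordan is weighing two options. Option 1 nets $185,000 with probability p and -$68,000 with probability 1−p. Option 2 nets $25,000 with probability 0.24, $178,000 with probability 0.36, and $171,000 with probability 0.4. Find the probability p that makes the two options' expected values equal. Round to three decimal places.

p = 0.816

EV(Option 2) = 0.24 × 25000 + 0.36 × 178000 + 0.4 × 171000 = 6000 + 64080 + 68400 = 138480
p·185000 + (1−p)·(-68000) = 138480
253000p − 68000 = 138480
p = (138480 + 68000) / 253000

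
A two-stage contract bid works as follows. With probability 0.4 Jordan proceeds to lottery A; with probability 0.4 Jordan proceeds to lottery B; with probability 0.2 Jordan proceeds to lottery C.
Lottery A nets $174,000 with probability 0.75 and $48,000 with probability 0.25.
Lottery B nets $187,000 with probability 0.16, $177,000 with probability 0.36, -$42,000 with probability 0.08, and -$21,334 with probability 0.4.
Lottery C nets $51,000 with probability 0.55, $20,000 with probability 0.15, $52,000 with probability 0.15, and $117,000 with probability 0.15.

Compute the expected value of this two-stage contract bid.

EV(A) = 0.75 × 174000 + 0.25 × 48000 = 130500 + 12000 = 142500
EV(B) = 0.16 × 187000 + 0.36 × 177000 + 0.08 × (-42000) + 0.4 × (-21334) = 29920 + 63720 − 3360 − 8533.6 = 81746.4
EV(C) = 0.55 × 51000 + 0.15 × 20000 + 0.15 × 52000 + 0.15 × 117000 = 28050 + 3000 + 7800 + 17550 = 56400
Overall = 0.4 × 142500 + 0.4 × 81746.4 + 0.2 × 56400 = 57000 + 32698.56 + 11280 = 100978.56

$100,978.56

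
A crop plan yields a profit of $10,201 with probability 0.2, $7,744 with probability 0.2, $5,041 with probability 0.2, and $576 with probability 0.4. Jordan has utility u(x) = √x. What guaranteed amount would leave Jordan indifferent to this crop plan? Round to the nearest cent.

$3,794.56

E[u] = 0.2·√10201 + 0.2·√7744 + 0.2·√5041 + 0.4·√576 = 0.2·101 + 0.2·88 + 0.2·71 + 0.4·24 = 61.6
CE = (61.6)² = 3794.56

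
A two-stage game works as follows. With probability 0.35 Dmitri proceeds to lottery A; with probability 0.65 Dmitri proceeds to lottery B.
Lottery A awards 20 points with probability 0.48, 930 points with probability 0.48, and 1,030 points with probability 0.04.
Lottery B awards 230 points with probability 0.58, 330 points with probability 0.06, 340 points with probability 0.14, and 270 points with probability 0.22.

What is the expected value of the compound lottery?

EV(A) = 0.48 × 20 + 0.48 × 930 + 0.04 × 1030 = 9.6 + 446.4 + 41.2 = 497.2
EV(B) = 0.58 × 230 + 0.06 × 330 + 0.14 × 340 + 0.22 × 270 = 133.4 + 19.8 + 47.6 + 59.4 = 260.2
Overall = 0.35 × 497.2 + 0.65 × 260.2 = 174.02 + 169.13 = 343.15

343.15 points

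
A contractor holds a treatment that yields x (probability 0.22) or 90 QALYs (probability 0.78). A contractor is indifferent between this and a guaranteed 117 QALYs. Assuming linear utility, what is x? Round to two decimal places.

x = 212.73 QALYs

0.22·x + 0.78·90 = 117
0.22·x = 117 − 70.2 = 46.8
x = 46.8 / 0.22 = 212.7273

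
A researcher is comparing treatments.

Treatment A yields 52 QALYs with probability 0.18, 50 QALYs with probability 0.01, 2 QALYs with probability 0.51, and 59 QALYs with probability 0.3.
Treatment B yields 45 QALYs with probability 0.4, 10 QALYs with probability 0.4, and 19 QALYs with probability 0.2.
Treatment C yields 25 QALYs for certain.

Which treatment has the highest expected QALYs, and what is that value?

Treatment A (28.58 QALYs)

Treatment A = 0.18 × 52 + 0.01 × 50 + 0.51 × 2 + 0.3 × 59 = 9.36 + 0.5 + 1.02 + 17.7 = 28.58
Treatment B = 0.4 × 45 + 0.4 × 10 + 0.2 × 19 = 18 + 4 + 3.8 = 25.8
Treatment C: 25 (certain)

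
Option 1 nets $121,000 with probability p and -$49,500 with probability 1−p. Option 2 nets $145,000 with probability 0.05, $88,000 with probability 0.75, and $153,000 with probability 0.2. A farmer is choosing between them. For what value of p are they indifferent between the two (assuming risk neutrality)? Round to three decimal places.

EV(Option 2) = 0.05 × 145000 + 0.75 × 88000 + 0.2 × 153000 = 7250 + 66000 + 30600 = 103850
p·121000 + (1−p)·(-49500) = 103850
170500p − 49500 = 103850
p = (103850 + 49500) / 170500

p = 0.899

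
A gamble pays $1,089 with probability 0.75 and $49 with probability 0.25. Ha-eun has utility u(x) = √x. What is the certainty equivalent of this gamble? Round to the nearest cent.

E[u] = 0.75·√1089 + 0.25·√49 = 0.75·33 + 0.25·7 = 26.5
CE = (26.5)² = 702.25

$702.25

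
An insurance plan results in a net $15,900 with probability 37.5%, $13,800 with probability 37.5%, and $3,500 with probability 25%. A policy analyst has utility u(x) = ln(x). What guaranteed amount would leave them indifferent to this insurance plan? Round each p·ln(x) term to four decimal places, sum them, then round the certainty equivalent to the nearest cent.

$10,327.86

E[u] = 0.375·ln(15900) + 0.375·ln(13800) + 0.25·ln(3500) = 3.6278 + 3.5747 + 2.0401 = 9.2426
CE = e^9.2426 ≈ 10327.86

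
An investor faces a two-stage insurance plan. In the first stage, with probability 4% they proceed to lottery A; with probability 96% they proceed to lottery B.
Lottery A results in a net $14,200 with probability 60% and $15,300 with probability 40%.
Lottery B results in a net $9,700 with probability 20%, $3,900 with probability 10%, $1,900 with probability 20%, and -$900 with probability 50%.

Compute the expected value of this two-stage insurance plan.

$2,755.20

EV(A) = 0.6 × 14200 + 0.4 × 15300 = 8520 + 6120 = 14640
EV(B) = 0.2 × 9700 + 0.1 × 3900 + 0.2 × 1900 + 0.5 × (-900) = 1940 + 390 + 380 − 450 = 2260
Overall = 0.04 × 14640 + 0.96 × 2260 = 585.6 + 2169.6 = 2755.2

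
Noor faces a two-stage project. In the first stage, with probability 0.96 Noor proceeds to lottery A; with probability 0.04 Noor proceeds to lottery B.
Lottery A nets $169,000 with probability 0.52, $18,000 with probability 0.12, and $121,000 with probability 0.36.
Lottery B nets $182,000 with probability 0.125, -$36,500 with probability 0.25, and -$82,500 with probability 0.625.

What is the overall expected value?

EV(A) = 0.52 × 169000 + 0.12 × 18000 + 0.36 × 121000 = 87880 + 2160 + 43560 = 133600
EV(B) = 0.125 × 182000 + 0.25 × (-36500) + 0.625 × (-82500) = 22750 − 9125 − 51562.5 = -37937.5
Overall = 0.96 × 133600 + 0.04 × (-37937.5) = 128256 − 1517.5 = 126738.5

$126,738.50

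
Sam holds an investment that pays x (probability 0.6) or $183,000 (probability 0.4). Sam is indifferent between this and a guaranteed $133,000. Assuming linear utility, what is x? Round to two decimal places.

x = $99,666.67

0.6·x + 0.4·183000 = 133000
0.6·x = 133000 − 73200 = 59800
x = 59800 / 0.6 = 99666.6667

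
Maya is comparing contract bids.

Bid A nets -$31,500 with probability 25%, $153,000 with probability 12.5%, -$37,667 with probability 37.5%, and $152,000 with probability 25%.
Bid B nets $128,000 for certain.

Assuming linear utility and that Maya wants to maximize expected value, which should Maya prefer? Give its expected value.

Bid A = 0.25 × (-31500) + 0.125 × 153000 + 0.375 × (-37667) + 0.25 × 152000 = -7875 + 19125 − 14125.125 + 38000 = 35124.875
Bid B: 128000 (certain)

Bid B ($128,000)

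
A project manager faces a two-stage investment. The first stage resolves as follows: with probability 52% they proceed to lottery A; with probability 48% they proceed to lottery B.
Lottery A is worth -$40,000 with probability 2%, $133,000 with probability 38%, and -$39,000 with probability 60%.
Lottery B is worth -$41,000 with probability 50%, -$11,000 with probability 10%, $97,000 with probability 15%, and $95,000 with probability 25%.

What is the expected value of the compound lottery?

EV(A) = 0.02 × (-40000) + 0.38 × 133000 + 0.6 × (-39000) = -800 + 50540 − 23400 = 26340
EV(B) = 0.5 × (-41000) + 0.1 × (-11000) + 0.15 × 97000 + 0.25 × 95000 = -20500 − 1100 + 14550 + 23750 = 16700
Overall = 0.52 × 26340 + 0.48 × 16700 = 13696.8 + 8016 = 21712.8

$21,712.80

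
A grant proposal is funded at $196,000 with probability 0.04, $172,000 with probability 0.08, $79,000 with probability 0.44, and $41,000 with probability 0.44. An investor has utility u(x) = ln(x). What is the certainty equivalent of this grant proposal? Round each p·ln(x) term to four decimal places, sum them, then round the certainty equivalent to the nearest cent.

E[u] = 0.04·ln(196000) + 0.08·ln(172000) + 0.44·ln(79000) + 0.44·ln(41000) = 0.4874 + 0.9644 + 4.9620 + 4.6734 = 11.0872
CE = e^11.0872 ≈ 65329.57

$65,329.57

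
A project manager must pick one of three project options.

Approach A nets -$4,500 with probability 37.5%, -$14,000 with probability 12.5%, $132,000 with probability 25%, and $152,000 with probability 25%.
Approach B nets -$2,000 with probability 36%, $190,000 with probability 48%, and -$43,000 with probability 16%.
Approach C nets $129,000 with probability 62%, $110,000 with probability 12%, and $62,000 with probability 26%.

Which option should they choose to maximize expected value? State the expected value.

Approach A = 0.375 × (-4500) + 0.125 × (-14000) + 0.25 × 132000 + 0.25 × 152000 = -1687.5 − 1750 + 33000 + 38000 = 67562.5
Approach B = 0.36 × (-2000) + 0.48 × 190000 + 0.16 × (-43000) = -720 + 91200 − 6880 = 83600
Approach C = 0.62 × 129000 + 0.12 × 110000 + 0.26 × 62000 = 79980 + 13200 + 16120 = 109300

Approach C ($109,300)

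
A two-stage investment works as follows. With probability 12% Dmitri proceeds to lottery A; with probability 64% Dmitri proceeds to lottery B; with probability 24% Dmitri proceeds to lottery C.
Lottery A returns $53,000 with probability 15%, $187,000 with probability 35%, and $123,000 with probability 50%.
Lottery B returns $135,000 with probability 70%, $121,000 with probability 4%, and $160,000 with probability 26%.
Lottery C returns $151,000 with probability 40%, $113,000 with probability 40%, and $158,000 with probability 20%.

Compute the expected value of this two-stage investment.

$139,317.60

EV(A) = 0.15 × 53000 + 0.35 × 187000 + 0.5 × 123000 = 7950 + 65450 + 61500 = 134900
EV(B) = 0.7 × 135000 + 0.04 × 121000 + 0.26 × 160000 = 94500 + 4840 + 41600 = 140940
EV(C) = 0.4 × 151000 + 0.4 × 113000 + 0.2 × 158000 = 60400 + 45200 + 31600 = 137200
Overall = 0.12 × 134900 + 0.64 × 140940 + 0.24 × 137200 = 16188 + 90201.6 + 32928 = 139317.6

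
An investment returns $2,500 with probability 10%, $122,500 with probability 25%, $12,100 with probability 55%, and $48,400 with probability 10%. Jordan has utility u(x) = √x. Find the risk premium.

E[u] = 0.1·√2500 + 0.25·√122500 + 0.55·√12100 + 0.1·√48400 = 0.1·50 + 0.25·350 + 0.55·110 + 0.1·220 = 175
CE = (175)² = 30625
Risk premium = EV − CE = 42370 − 30625 = 11745

$11,745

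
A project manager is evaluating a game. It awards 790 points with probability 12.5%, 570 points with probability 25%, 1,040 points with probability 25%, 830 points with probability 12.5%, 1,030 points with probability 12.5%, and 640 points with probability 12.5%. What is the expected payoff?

813.75 points

EV = 0.125 × 790 + 0.25 × 570 + 0.25 × 1040 + 0.125 × 830 + 0.125 × 1030 + 0.125 × 640 = 98.75 + 142.5 + 260 + 103.75 + 128.75 + 80 = 813.75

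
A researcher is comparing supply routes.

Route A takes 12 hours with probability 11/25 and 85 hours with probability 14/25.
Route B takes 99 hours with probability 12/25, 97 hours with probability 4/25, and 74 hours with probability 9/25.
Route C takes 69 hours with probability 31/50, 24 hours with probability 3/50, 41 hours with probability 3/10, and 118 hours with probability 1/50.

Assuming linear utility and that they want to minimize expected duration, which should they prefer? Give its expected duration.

Route A = 11/25 × 12 + 14/25 × 85 = 5.28 + 47.6 = 52.88
Route B = 12/25 × 99 + 4/25 × 97 + 9/25 × 74 = 47.52 + 15.52 + 26.64 = 89.68
Route C = 31/50 × 69 + 3/50 × 24 + 3/10 × 41 + 1/50 × 118 = 42.78 + 1.44 + 12.3 + 2.36 = 58.88

Route A (52.88 hours)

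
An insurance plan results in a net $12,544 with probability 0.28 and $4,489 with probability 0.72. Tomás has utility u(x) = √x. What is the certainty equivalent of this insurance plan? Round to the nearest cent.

E[u] = 0.28·√12544 + 0.72·√4489 = 0.28·112 + 0.72·67 = 79.6
CE = (79.6)² = 6336.16

$6,336.16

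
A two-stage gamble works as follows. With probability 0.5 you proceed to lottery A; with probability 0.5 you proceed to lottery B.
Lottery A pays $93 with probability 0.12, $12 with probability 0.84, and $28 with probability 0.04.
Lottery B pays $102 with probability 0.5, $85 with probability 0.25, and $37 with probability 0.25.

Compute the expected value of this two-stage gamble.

EV(A) = 0.12 × 93 + 0.84 × 12 + 0.04 × 28 = 11.16 + 10.08 + 1.12 = 22.36
EV(B) = 0.5 × 102 + 0.25 × 85 + 0.25 × 37 = 51 + 21.25 + 9.25 = 81.5
Overall = 0.5 × 22.36 + 0.5 × 81.5 = 11.18 + 40.75 = 51.93

$51.93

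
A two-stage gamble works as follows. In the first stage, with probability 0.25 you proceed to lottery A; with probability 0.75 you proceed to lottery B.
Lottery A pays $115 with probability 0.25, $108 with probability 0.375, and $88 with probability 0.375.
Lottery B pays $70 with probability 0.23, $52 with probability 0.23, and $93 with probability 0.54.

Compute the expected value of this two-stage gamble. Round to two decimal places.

$84.27

EV(A) = 0.25 × 115 + 0.375 × 108 + 0.375 × 88 = 28.75 + 40.5 + 33 = 102.25
EV(B) = 0.23 × 70 + 0.23 × 52 + 0.54 × 93 = 16.1 + 11.96 + 50.22 = 78.28
Overall = 0.25 × 102.25 + 0.75 × 78.28 = 25.5625 + 58.71 = 84.2725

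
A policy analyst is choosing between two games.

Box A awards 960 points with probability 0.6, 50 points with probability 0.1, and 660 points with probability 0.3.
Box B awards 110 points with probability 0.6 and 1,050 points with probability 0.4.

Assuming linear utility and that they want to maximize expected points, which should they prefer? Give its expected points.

Box A (779 points)

Box A = 0.6 × 960 + 0.1 × 50 + 0.3 × 660 = 576 + 5 + 198 = 779
Box B = 0.6 × 110 + 0.4 × 1050 = 66 + 420 = 486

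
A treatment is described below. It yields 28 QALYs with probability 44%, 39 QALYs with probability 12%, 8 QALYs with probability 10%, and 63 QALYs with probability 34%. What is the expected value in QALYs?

39.22 QALYs

EV = 0.44 × 28 + 0.12 × 39 + 0.1 × 8 + 0.34 × 63 = 12.32 + 4.68 + 0.8 + 21.42 = 39.22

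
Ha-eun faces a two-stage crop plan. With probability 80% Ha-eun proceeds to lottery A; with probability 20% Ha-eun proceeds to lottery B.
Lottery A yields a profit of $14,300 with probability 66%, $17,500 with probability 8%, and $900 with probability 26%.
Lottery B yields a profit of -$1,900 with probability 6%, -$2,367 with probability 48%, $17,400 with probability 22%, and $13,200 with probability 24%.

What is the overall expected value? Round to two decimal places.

EV(A) = 0.66 × 14300 + 0.08 × 17500 + 0.26 × 900 = 9438 + 1400 + 234 = 11072
EV(B) = 0.06 × (-1900) + 0.48 × (-2367) + 0.22 × 17400 + 0.24 × 13200 = -114 − 1136.16 + 3828 + 3168 = 5745.84
Overall = 0.8 × 11072 + 0.2 × 5745.84 = 8857.6 + 1149.168 = 10006.768

$10,006.77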